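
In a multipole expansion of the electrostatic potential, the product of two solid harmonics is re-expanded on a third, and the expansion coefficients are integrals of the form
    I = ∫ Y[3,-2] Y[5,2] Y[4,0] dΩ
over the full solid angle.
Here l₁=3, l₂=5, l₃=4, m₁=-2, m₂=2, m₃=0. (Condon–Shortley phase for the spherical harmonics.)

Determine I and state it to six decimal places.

-0.065427

m-sum 0 ✓  L=12 even ✓  2≤4≤8 ✓
Π(2lᵢ+1) = 7×11×9 = 693
triangle coeff Δ(3,5,4) = 1/180180
Σ_t [1,3]: t=1:−1/576 t=2:+1/144 t=3:−1/576 = 1/288
(3j)²=20/1001 [(3 5 4; 0 0 0)], sign=+1
Σ_t [3,4]: t=3:−1/576 t=4:+1/864 = -1/1728
(3j)²=5/1287 [(3 5 4; -2 2 0)], sign=-1
⇒ 4πI² = 100/1859
I = (-1)√(100/1859/(4π)) = -0.06542675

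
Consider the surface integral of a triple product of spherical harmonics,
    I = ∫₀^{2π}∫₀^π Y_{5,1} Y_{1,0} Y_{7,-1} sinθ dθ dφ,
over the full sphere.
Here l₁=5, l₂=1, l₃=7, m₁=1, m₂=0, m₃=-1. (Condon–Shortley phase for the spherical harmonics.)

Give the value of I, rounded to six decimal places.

0.000000

|5−1|≤7≤5+1 violated ⇒ I = 0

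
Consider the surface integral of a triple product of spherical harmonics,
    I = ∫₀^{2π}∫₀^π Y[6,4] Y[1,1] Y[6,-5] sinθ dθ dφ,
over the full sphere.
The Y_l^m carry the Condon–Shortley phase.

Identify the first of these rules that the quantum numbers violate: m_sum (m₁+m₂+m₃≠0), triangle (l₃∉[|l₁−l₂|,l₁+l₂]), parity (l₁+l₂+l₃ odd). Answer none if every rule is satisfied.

Σmᵢ = 0  ✓
l₃∈[|l₁−l₂|,l₁+l₂]=[5,7], have l₃=6  ✓
Σlᵢ = 13 ⇒ odd  ✗

parity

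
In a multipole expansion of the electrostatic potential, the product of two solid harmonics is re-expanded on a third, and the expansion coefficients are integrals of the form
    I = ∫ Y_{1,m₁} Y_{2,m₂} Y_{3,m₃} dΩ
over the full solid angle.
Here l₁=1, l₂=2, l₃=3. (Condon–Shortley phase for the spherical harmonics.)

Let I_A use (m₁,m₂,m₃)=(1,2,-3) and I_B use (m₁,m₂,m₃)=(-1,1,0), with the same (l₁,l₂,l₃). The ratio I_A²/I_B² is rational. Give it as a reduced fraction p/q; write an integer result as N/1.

5/1

Same 1,2,3: normalisation and zero-m 3j drop out of the ratio.
A: Δ: 0! 2! 4! / 7! → 1/105; sum: t=0:+1/48 = 1/48; 3j²(1 2 3; 1 2 -3) = Δ·Π!·Σ² = 1/7  (sign +1)
B: Δ: 0! 2! 4! / 7! → 1/105; sum: t=0:+1/12 = 1/12; 3j²(1 2 3; -1 1 0) = Δ·Π!·Σ² = 1/35  (sign -1)
I_A²/I_B² = (1/7)/(1/35) = 5/1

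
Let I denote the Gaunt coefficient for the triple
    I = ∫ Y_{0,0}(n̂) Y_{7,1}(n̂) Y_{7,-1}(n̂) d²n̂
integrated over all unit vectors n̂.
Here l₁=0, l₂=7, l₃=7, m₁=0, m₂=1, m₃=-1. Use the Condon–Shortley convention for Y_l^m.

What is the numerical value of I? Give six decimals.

Checks pass: Σm=0; 14 even; l₃=7∈[7,7].
(2·0+1)(2·7+1)(2·7+1) = 225
Δ: 0! 0! 14! / 15! → 1/15
sum: t=0:+1/25401600 = 1/25401600
3j²(0 7 7; 0 0 0) = Δ·Π!·Σ² = 1/15  (sign -1)
sum: t=0:+1/29030400 = 1/29030400
3j²(0 7 7; 0 1 -1) = Δ·Π!·Σ² = 1/15  (sign +1)
combine: 4πI² = 225·1/15·1/15 = 1/1
take √, sign -1: I = -0.28209479

-0.282095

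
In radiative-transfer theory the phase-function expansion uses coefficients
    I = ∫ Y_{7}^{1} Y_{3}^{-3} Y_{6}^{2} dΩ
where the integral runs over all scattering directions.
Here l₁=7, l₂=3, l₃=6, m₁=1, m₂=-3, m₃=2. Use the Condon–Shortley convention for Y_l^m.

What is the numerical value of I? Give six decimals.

0.147021

m-sum 0 ✓  L=16 even ✓  4≤6≤10 ✓
Π(2lᵢ+1) = 15×7×13 = 1365
triangle coeff Δ(7,3,6) = 1/2042040
Σ_t [1,3]: t=1:−1/207360 t=2:+1/57600 t=3:−1/207360 = 1/129600
(3j)²=168/12155 [(7 3 6; 0 0 0)], sign=+1
Σ_t [0,0]: t=0:+1/829440 = 1/829440
(3j)²=35/2431 [(7 3 6; 1 -3 2)], sign=+1
⇒ 4πI² = 123480/454597
I = (+1)√(123480/454597/(4π)) = 0.14702124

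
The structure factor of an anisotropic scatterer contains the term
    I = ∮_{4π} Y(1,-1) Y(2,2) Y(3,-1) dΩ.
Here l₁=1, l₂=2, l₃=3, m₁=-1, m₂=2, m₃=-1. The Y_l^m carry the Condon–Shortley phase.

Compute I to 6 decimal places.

-0.082589

Checks pass: Σm=0; 6 even; l₃=3∈[1,3].
(2·1+1)(2·2+1)(2·3+1) = 105
Δ: 0! 2! 4! / 7! → 1/105
sum: t=0:+1/4 = 1/4
3j²(1 2 3; 0 0 0) = Δ·Π!·Σ² = 3/35  (sign -1)
sum: t=0:+1/48 = 1/48
3j²(1 2 3; -1 2 -1) = Δ·Π!·Σ² = 1/105  (sign +1)
combine: 4πI² = 105·3/35·1/105 = 3/35
take √, sign -1: I = -0.08258890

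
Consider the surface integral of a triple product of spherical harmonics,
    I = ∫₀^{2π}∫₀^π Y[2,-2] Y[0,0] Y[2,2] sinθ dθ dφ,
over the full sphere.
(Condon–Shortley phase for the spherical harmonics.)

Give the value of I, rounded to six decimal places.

Rules hold: Σm=0, L=4 even, 2≤2≤2.
N = 5·1·5 = 25
Δ = 0!·4!·0!/5! = 1/5
Racah Σ t=0..0: t=0:+1/4 = 1/4
⇒ 3j(2 0 2; 0 0 0)² = 1/5, sgn +1
Racah Σ t=0..0: t=0:+1/24 = 1/24
⇒ 3j(2 0 2; -2 0 2)² = 1/5, sgn +1
4πI² = N·(3j₀)²·(3jₘ)² = 1/1
I = +1·√(1/4π) = 0.28209479

0.282095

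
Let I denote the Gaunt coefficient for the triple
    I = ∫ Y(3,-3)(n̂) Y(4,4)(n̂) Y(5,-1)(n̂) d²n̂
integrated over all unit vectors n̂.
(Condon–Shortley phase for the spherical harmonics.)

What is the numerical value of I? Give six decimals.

0.050679

Rules hold: Σm=0, L=12 even, 1≤5≤7.
N = 7·9·11 = 693
Δ = 2!·4!·6!/13! = 1/180180
Racah Σ t=0..2: t=0:+1/576 t=1:−1/144 t=2:+1/576 = -1/288
⇒ 3j(3 4 5; 0 0 0)² = 20/1001, sgn +1
Racah Σ t=2..2: t=2:+1/34560 = 1/34560
⇒ 3j(3 4 5; -3 4 -1)² = 1/429, sgn +1
4πI² = N·(3j₀)²·(3jₘ)² = 60/1859
I = +1·√(0.0322754/4π) = 0.05067935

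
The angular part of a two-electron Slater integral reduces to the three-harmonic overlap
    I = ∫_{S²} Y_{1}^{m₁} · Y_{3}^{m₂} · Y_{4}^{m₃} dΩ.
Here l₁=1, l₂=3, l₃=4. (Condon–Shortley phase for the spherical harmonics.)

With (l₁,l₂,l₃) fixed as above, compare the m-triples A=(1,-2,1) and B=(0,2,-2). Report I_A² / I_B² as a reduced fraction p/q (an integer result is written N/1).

Same 1,3,4: normalisation and zero-m 3j drop out of the ratio.
A: Δ: 0! 2! 6! / 9! → 1/252; sum: t=0:+1/240 = 1/240; 3j²(1 3 4; 1 -2 1) = Δ·Π!·Σ² = 1/84  (sign -1)
B: Δ: 0! 2! 6! / 9! → 1/252; sum: t=0:+1/120 = 1/120; 3j²(1 3 4; 0 2 -2) = Δ·Π!·Σ² = 1/21  (sign +1)
I_A²/I_B² = (1/84)/(1/21) = 1/4

1/4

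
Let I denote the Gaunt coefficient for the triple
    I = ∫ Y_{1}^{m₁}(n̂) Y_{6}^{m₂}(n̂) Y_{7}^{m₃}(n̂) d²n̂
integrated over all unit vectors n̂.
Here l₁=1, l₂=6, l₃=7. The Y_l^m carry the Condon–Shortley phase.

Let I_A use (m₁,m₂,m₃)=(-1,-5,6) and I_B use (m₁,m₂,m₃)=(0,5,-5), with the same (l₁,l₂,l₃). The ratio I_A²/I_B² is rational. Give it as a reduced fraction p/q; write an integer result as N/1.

l's match ⇒ only the (l;m) 3-j factors differ between A and B.
A: triangle coeff Δ(1,6,7) = 1/1365; Σ_t [0,0]: t=0:+1/79833600 = 1/79833600; (3j)²=2/35 [(1 6 7; -1 -5 6)], sign=-1
B: triangle coeff Δ(1,6,7) = 1/1365; Σ_t [0,0]: t=0:+1/39916800 = 1/39916800; (3j)²=8/455 [(1 6 7; 0 5 -5)], sign=+1
I_A²/I_B² = (2/35)/(8/455) = 13/4

13/4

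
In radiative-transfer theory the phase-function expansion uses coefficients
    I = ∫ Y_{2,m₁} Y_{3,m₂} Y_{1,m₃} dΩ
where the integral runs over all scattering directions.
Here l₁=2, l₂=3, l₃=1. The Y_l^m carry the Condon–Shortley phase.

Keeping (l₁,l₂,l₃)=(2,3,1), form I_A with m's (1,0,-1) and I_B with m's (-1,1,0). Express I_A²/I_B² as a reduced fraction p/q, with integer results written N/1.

Same 2,3,1: normalisation and zero-m 3j drop out of the ratio.
A: Δ: 4! 0! 2! / 7! → 1/105; sum: t=1:−1/12 = -1/12; 3j²(2 3 1; 1 0 -1) = Δ·Π!·Σ² = 1/35  (sign -1)
B: Δ: 4! 0! 2! / 7! → 1/105; sum: t=3:−1/6 = -1/6; 3j²(2 3 1; -1 1 0) = Δ·Π!·Σ² = 8/105  (sign +1)
I_A²/I_B² = (1/35)/(8/105) = 3/8

3/8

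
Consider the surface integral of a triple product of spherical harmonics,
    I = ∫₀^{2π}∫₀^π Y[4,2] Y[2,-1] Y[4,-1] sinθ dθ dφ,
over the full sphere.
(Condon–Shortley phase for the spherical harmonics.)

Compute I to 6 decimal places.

Checks pass: Σm=0; 10 even; l₃=4∈[2,6].
(2·4+1)(2·2+1)(2·4+1) = 405
Δ: 2! 6! 2! / 11! → 1/13860
sum: t=0:+1/192 t=1:−1/36 t=2:+1/192 = -5/288
3j²(4 2 4; 0 0 0) = Δ·Π!·Σ² = 20/693  (sign -1)
sum: t=0:+1/96 t=1:−1/240 = 1/160
3j²(4 2 4; 2 -1 -1) = Δ·Π!·Σ² = 27/1540  (sign -1)
combine: 4πI² = 405·20/693·27/1540 = 1215/5929
take √, sign +1: I = 0.12770047

0.127700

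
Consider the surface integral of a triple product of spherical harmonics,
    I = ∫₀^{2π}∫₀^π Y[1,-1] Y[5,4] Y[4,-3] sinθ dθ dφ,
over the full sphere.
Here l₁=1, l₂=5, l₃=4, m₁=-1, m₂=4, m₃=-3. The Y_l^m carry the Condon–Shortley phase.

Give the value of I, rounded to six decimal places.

Checks pass: Σm=0; 10 even; l₃=4∈[4,6].
(2·1+1)(2·5+1)(2·4+1) = 297
Δ: 2! 0! 8! / 11! → 1/495
sum: t=1:−1/576 = -1/576
3j²(1 5 4; 0 0 0) = Δ·Π!·Σ² = 5/99  (sign -1)
sum: t=2:+1/10080 = 1/10080
3j²(1 5 4; -1 4 -3) = Δ·Π!·Σ² = 4/55  (sign -1)
combine: 4πI² = 297·5/99·4/55 = 12/11
take √, sign +1: I = 0.29463840

0.294638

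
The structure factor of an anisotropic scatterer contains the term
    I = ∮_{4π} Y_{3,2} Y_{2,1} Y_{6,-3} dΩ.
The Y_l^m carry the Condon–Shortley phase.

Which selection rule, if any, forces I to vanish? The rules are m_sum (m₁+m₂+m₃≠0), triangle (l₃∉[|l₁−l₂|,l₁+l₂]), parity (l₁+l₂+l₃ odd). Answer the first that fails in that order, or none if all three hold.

triangle

m₁+m₂+m₃ = 2 + 1 − 3 = 0  ✓
triangle: |3−2|=1 ≤ l₃=6 ≤ 3+2=5  ✗
parity: l₁+l₂+l₃ = 11 is odd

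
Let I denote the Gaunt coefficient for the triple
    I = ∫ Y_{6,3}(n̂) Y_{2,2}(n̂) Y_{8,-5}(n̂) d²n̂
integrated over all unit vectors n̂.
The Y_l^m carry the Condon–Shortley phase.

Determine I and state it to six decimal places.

-0.226917

Rules hold: Σm=0, L=16 even, 4≤8≤8.
N = 13·5·17 = 1105
Δ = 0!·12!·4!/17! = 1/30940
Racah Σ t=0..0: t=0:+1/2073600 = 1/2073600
⇒ 3j(6 2 8; 0 0 0)² = 28/1105, sgn +1
Racah Σ t=0..0: t=0:+1/52254720 = 1/52254720
⇒ 3j(6 2 8; 3 2 -5)² = 11/476, sgn -1
4πI² = N·(3j₀)²·(3jₘ)² = 11/17
I = -1·√(0.647059/4π) = -0.22691696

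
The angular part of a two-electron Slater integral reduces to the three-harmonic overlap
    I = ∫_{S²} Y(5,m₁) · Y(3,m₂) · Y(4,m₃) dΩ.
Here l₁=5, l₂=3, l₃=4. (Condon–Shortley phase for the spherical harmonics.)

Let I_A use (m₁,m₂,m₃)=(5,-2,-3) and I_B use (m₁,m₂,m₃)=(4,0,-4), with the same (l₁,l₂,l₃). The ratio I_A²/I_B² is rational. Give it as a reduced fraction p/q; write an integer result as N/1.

25/24

Shared (l₁,l₂,l₃)=(5,3,4): N and (l;000)² cancel in I_A²/I_B².
A: Δ = 4!·6!·2!/13! = 1/180180; Racah Σ t=0..0: t=0:+1/17280 = 1/17280; ⇒ 3j(5 3 4; 5 -2 -3)² = 35/858, sgn -1
B: Δ = 4!·6!·2!/13! = 1/180180; Racah Σ t=1..1: t=1:−1/8640 = -1/8640; ⇒ 3j(5 3 4; 4 0 -4)² = 28/715, sgn -1
I_A²/I_B² = (35/858)/(28/715) = 25/24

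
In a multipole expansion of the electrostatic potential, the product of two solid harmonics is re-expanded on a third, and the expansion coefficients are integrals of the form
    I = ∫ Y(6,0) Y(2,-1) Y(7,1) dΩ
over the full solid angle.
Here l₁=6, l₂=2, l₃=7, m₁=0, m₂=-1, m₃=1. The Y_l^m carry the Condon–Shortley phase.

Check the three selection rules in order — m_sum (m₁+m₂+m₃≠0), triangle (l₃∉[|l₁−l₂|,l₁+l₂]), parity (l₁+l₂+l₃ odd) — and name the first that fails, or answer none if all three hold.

azimuthal sum: 0 − 1 + 1 = 0  ✓
4 ≤ 7 ≤ 8 (triangle on l)  ✓
L = 6 + 2 + 7 = 15 (odd)  ✗

parity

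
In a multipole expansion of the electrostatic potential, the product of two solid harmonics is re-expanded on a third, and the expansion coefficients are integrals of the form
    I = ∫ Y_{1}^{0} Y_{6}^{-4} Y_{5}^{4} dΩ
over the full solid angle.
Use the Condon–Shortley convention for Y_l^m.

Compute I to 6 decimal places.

0.182727

m-sum 0 ✓  L=12 even ✓  5≤5≤7 ✓
Π(2lᵢ+1) = 3×13×11 = 429
triangle coeff Δ(1,6,5) = 1/858
Σ_t [1,1]: t=1:−1/14400 = -1/14400
(3j)²=6/143 [(1 6 5; 0 0 0)], sign=+1
Σ_t [1,1]: t=1:−1/362880 = -1/362880
(3j)²=10/429 [(1 6 5; 0 -4 4)], sign=+1
⇒ 4πI² = 60/143
I = (+1)√(60/143/(4π)) = 0.18272698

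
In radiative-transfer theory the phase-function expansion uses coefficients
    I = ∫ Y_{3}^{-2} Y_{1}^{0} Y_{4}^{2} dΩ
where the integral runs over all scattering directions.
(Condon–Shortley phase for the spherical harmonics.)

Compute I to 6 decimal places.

0.213244

Rules hold: Σm=0, L=8 even, 2≤4≤4.
N = 7·3·9 = 189
Δ = 0!·6!·2!/9! = 1/252
Racah Σ t=0..0: t=0:+1/36 = 1/36
⇒ 3j(3 1 4; 0 0 0)² = 4/63, sgn +1
Racah Σ t=0..0: t=0:+1/120 = 1/120
⇒ 3j(3 1 4; -2 0 2)² = 1/21, sgn +1
4πI² = N·(3j₀)²·(3jₘ)² = 4/7
I = +1·√(0.571429/4π) = 0.21324362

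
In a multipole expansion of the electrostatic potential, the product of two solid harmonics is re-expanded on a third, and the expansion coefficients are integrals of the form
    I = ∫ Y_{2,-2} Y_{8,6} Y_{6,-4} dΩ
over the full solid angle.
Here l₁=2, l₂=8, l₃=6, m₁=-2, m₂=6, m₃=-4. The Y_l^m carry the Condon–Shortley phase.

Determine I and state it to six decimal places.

0.268492

Rules hold: Σm=0, L=16 even, 6≤6≤10.
N = 5·17·13 = 1105
Δ = 4!·0!·12!/17! = 1/30940
Racah Σ t=2..2: t=2:+1/2073600 = 1/2073600
⇒ 3j(2 8 6; 0 0 0)² = 28/1105, sgn +1
Racah Σ t=4..4: t=4:+1/174182400 = 1/174182400
⇒ 3j(2 8 6; -2 6 -4)² = 11/340, sgn +1
4πI² = N·(3j₀)²·(3jₘ)² = 77/85
I = +1·√(0.905882/4π) = 0.26849176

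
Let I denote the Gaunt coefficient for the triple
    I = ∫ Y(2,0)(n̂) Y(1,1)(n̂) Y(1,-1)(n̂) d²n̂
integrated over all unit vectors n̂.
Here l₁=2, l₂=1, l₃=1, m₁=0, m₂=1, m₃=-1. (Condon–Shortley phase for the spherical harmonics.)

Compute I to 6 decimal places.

Checks pass: Σm=0; 4 even; l₃=1∈[1,3].
(2·2+1)(2·1+1)(2·1+1) = 45
Δ: 2! 2! 0! / 5! → 1/30
sum: t=1:−1/1 = -1/1
3j²(2 1 1; 0 0 0) = Δ·Π!·Σ² = 2/15  (sign +1)
sum: t=2:+1/4 = 1/4
3j²(2 1 1; 0 1 -1) = Δ·Π!·Σ² = 1/30  (sign +1)
combine: 4πI² = 45·2/15·1/30 = 1/5
take √, sign +1: I = 0.12615663

0.126157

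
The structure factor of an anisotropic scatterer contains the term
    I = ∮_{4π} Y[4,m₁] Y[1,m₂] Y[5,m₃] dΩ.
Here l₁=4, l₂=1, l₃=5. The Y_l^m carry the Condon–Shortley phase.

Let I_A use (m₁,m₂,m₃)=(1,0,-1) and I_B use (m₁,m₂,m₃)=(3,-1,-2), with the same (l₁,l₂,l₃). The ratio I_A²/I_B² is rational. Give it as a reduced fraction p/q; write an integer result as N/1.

8/1

Same 4,1,5: normalisation and zero-m 3j drop out of the ratio.
A: Δ: 0! 8! 2! / 11! → 1/495; sum: t=0:+1/720 = 1/720; 3j²(4 1 5; 1 0 -1) = Δ·Π!·Σ² = 8/165  (sign +1)
B: Δ: 0! 8! 2! / 11! → 1/495; sum: t=0:+1/10080 = 1/10080; 3j²(4 1 5; 3 -1 -2) = Δ·Π!·Σ² = 1/165  (sign -1)
I_A²/I_B² = (8/165)/(1/165) = 8/1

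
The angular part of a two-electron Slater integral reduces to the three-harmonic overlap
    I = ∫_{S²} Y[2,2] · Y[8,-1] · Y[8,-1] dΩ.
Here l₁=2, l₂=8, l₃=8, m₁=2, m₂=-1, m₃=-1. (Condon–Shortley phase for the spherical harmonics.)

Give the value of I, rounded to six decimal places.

0.195170

m-sum 0 ✓  L=18 even ✓  6≤8≤10 ✓
Π(2lᵢ+1) = 5×17×17 = 1445
triangle coeff Δ(2,8,8) = 1/348840
Σ_t [0,2]: t=0:+1/116121600 t=1:−1/25401600 t=2:+1/116121600 = -1/45158400
(3j)²=24/1615 [(2 8 8; 0 0 0)], sign=-1
Σ_t [0,0]: t=0:+1/101606400 = 1/101606400
(3j)²=36/1615 [(2 8 8; 2 -1 -1)], sign=-1
⇒ 4πI² = 864/1805
I = (+1)√(864/1805/(4π)) = 0.19517012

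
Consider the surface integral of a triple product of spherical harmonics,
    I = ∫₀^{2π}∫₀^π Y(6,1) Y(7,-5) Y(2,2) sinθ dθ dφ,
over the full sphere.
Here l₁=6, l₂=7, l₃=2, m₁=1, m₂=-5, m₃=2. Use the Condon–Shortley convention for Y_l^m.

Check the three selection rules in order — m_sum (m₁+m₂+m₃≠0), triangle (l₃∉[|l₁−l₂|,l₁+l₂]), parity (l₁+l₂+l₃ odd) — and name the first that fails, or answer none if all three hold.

m_sum

Σmᵢ = -2  ✗
l₃∈[|l₁−l₂|,l₁+l₂]=[1,13], have l₃=2
Σlᵢ = 15 ⇒ odd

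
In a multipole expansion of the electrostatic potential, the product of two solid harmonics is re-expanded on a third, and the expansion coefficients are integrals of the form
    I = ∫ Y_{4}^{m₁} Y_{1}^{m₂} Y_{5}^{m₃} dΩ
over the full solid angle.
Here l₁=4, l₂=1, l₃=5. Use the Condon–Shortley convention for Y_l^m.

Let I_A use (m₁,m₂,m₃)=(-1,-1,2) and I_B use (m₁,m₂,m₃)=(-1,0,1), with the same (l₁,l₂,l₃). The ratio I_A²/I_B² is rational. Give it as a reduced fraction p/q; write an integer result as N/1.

7/8

l's match ⇒ only the (l;m) 3-j factors differ between A and B.
A: triangle coeff Δ(4,1,5) = 1/495; Σ_t [0,0]: t=0:+1/1440 = 1/1440; (3j)²=7/165 [(4 1 5; -1 -1 2)], sign=-1
B: triangle coeff Δ(4,1,5) = 1/495; Σ_t [0,0]: t=0:+1/720 = 1/720; (3j)²=8/165 [(4 1 5; -1 0 1)], sign=+1
I_A²/I_B² = (7/165)/(8/165) = 7/8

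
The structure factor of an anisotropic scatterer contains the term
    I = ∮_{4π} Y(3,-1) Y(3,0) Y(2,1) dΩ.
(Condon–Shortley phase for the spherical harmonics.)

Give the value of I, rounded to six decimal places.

Checks pass: Σm=0; 8 even; l₃=2∈[0,6].
(2·3+1)(2·3+1)(2·2+1) = 245
Δ: 4! 2! 2! / 9! → 1/3780
sum: t=1:−1/24 t=2:+1/4 t=3:−1/24 = 1/6
3j²(3 3 2; 0 0 0) = Δ·Π!·Σ² = 4/105  (sign +1)
sum: t=2:+1/8 t=3:−1/12 = 1/24
3j²(3 3 2; -1 0 1) = Δ·Π!·Σ² = 1/210  (sign -1)
combine: 4πI² = 245·4/105·1/210 = 2/45
take √, sign -1: I = -0.05947080

-0.059471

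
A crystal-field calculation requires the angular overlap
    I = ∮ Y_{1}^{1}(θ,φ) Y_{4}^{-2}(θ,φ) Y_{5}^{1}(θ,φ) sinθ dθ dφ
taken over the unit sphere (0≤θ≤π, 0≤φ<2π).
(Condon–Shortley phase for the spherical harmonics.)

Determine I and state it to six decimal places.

-0.120286

m-sum 0 ✓  L=10 even ✓  3≤5≤5 ✓
Π(2lᵢ+1) = 3×9×11 = 297
triangle coeff Δ(1,4,5) = 1/495
Σ_t [0,0]: t=0:+1/576 = 1/576
(3j)²=5/99 [(1 4 5; 0 0 0)], sign=-1
Σ_t [0,0]: t=0:+1/2880 = 1/2880
(3j)²=2/165 [(1 4 5; 1 -2 1)], sign=+1
⇒ 4πI² = 2/11
I = (-1)√(2/11/(4π)) = -0.12028562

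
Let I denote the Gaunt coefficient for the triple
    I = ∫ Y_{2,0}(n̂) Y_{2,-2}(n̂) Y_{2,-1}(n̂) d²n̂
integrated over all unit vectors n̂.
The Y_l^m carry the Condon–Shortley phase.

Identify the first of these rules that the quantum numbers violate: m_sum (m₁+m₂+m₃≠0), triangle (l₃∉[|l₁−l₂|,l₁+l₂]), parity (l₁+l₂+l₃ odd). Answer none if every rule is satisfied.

azimuthal sum: 0 − 2 − 1 = -3  ✗
0 ≤ 2 ≤ 4 (triangle on l)
L = 2 + 2 + 2 = 6 (even)

m_sum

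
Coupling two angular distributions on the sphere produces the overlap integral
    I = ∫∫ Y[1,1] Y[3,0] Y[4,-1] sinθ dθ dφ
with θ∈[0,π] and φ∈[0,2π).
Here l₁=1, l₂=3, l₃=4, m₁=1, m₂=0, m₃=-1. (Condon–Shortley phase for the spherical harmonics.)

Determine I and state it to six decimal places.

m-sum 0 ✓  L=8 even ✓  2≤4≤4 ✓
Π(2lᵢ+1) = 3×7×9 = 189
triangle coeff Δ(1,3,4) = 1/252
Σ_t [0,0]: t=0:+1/36 = 1/36
(3j)²=4/63 [(1 3 4; 0 0 0)], sign=+1
Σ_t [0,0]: t=0:+1/72 = 1/72
(3j)²=5/126 [(1 3 4; 1 0 -1)], sign=-1
⇒ 4πI² = 10/21
I = (-1)√(10/21/(4π)) = -0.19466390

-0.194664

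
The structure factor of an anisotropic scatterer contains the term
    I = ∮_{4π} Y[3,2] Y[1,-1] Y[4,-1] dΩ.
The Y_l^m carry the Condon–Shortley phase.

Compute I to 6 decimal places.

-0.106622

Checks pass: Σm=0; 8 even; l₃=4∈[2,4].
(2·3+1)(2·1+1)(2·4+1) = 189
Δ: 0! 6! 2! / 9! → 1/252
sum: t=0:+1/36 = 1/36
3j²(3 1 4; 0 0 0) = Δ·Π!·Σ² = 4/63  (sign +1)
sum: t=0:+1/240 = 1/240
3j²(3 1 4; 2 -1 -1) = Δ·Π!·Σ² = 1/84  (sign -1)
combine: 4πI² = 189·4/63·1/84 = 1/7
take √, sign -1: I = -0.10662181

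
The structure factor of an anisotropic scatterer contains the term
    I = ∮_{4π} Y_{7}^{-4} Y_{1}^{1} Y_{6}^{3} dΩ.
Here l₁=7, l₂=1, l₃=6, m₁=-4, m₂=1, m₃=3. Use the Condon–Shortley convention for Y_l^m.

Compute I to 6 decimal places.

Checks pass: Σm=0; 14 even; l₃=6∈[6,8].
(2·7+1)(2·1+1)(2·6+1) = 585
Δ: 2! 12! 0! / 15! → 1/1365
sum: t=1:−1/518400 = -1/518400
3j²(7 1 6; 0 0 0) = Δ·Π!·Σ² = 7/195  (sign -1)
sum: t=2:+1/4354560 = 1/4354560
3j²(7 1 6; -4 1 3) = Δ·Π!·Σ² = 11/273  (sign -1)
combine: 4πI² = 585·7/195·11/273 = 11/13
take √, sign +1: I = 0.25948947

0.259489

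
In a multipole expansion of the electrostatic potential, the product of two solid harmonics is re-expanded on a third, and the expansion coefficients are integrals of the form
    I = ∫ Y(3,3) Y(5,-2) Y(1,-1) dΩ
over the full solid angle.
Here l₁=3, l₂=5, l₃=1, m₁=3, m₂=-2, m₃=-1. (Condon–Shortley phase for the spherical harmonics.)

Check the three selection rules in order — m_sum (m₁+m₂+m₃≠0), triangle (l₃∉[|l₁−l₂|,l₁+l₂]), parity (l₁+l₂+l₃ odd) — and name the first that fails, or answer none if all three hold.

triangle

azimuthal sum: 3 − 2 − 1 = 0  ✓
2 ≤ 1 ≤ 8 (triangle on l)  ✗
L = 3 + 5 + 1 = 9 (odd)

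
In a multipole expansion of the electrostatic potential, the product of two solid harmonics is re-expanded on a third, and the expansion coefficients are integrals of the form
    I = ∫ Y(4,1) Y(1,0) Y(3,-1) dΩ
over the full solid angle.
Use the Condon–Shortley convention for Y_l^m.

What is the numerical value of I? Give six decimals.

Checks pass: Σm=0; 8 even; l₃=3∈[3,5].
(2·4+1)(2·1+1)(2·3+1) = 189
Δ: 2! 6! 0! / 9! → 1/252
sum: t=1:−1/36 = -1/36
3j²(4 1 3; 0 0 0) = Δ·Π!·Σ² = 4/63  (sign +1)
sum: t=1:−1/48 = -1/48
3j²(4 1 3; 1 0 -1) = Δ·Π!·Σ² = 5/84  (sign -1)
combine: 4πI² = 189·4/63·5/84 = 5/7
take √, sign -1: I = -0.23841361

-0.238414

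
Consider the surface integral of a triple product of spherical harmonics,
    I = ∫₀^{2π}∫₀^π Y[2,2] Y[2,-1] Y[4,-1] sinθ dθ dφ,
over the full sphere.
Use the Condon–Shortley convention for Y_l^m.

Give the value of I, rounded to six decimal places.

-0.090112

Rules hold: Σm=0, L=8 even, 0≤4≤4.
N = 5·5·9 = 225
Δ = 0!·4!·4!/9! = 1/630
Racah Σ t=0..0: t=0:+1/16 = 1/16
⇒ 3j(2 2 4; 0 0 0)² = 2/35, sgn +1
Racah Σ t=0..0: t=0:+1/144 = 1/144
⇒ 3j(2 2 4; 2 -1 -1)² = 1/126, sgn -1
4πI² = N·(3j₀)²·(3jₘ)² = 5/49
I = -1·√(0.102041/4π) = -0.09011188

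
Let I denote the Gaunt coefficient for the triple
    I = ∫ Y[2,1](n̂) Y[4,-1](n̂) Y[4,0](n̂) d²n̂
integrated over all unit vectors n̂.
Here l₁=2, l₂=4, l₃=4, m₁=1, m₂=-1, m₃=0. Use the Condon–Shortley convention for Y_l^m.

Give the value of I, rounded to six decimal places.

-0.044869

m-sum 0 ✓  L=10 even ✓  2≤4≤6 ✓
Π(2lᵢ+1) = 5×9×9 = 405
triangle coeff Δ(2,4,4) = 1/13860
Σ_t [0,2]: t=0:+1/192 t=1:−1/36 t=2:+1/192 = -5/288
(3j)²=20/693 [(2 4 4; 0 0 0)], sign=-1
Σ_t [0,1]: t=0:+1/72 t=1:−1/96 = 1/288
(3j)²=1/462 [(2 4 4; 1 -1 0)], sign=+1
⇒ 4πI² = 150/5929
I = (-1)√(150/5929/(4π)) = -0.04486937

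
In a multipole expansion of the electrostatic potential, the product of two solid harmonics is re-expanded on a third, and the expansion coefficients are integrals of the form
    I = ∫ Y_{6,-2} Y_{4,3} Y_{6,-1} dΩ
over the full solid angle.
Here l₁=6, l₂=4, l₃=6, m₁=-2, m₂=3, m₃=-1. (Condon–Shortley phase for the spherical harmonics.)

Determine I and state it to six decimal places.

-0.039511

Rules hold: Σm=0, L=16 even, 2≤6≤10.
N = 13·9·13 = 1521
Δ = 4!·8!·4!/17! = 1/15315300
Racah Σ t=0..4: t=0:+1/829440 t=1:−1/25920 t=2:+1/9216 t=3:−1/25920 t=4:+1/829440 = 7/207360
⇒ 3j(6 4 6; 0 0 0)² = 28/2431, sgn +1
Racah Σ t=3..4: t=3:−1/103680 t=4:+1/82944 = 1/414720
⇒ 3j(6 4 6; -2 3 -1)² = 49/43758, sgn -1
4πI² = N·(3j₀)²·(3jₘ)² = 686/34969
I = -1·√(0.0196174/4π) = -0.03951077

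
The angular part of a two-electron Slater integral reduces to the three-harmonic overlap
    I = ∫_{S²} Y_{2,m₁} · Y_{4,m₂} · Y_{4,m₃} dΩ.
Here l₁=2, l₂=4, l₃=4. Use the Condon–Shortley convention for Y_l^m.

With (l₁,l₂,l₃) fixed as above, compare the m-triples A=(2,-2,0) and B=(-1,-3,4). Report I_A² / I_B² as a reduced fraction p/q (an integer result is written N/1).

45/49

l's match ⇒ only the (l;m) 3-j factors differ between A and B.
A: triangle coeff Δ(2,4,4) = 1/13860; Σ_t [0,0]: t=0:+1/192 = 1/192; (3j)²=3/77 [(2 4 4; 2 -2 0)], sign=+1
B: triangle coeff Δ(2,4,4) = 1/13860; Σ_t [1,1]: t=1:−1/1440 = -1/1440; (3j)²=7/165 [(2 4 4; -1 -3 4)], sign=-1
I_A²/I_B² = (3/77)/(7/165) = 45/49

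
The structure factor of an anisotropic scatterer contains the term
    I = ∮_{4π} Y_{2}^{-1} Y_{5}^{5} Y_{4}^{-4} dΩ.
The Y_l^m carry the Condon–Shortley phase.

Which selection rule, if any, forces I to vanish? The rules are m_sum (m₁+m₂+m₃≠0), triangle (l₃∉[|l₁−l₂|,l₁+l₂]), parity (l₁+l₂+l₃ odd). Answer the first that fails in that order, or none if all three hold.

Σmᵢ = 0  ✓
l₃∈[|l₁−l₂|,l₁+l₂]=[3,7], have l₃=4  ✓
Σlᵢ = 11 ⇒ odd  ✗

parity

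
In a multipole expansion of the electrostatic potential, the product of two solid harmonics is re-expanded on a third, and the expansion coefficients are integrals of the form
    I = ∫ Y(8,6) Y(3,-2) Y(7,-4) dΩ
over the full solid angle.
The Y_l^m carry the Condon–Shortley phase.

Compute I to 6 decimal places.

m-sum 0 ✓  L=18 even ✓  5≤7≤11 ✓
Π(2lᵢ+1) = 17×7×15 = 1785
triangle coeff Δ(8,3,7) = 1/5290740
Σ_t [1,3]: t=1:−1/7257600 t=2:+1/2073600 t=3:−1/7257600 = 1/4838400
(3j)²=252/20995 [(8 3 7; 0 0 0)], sign=-1
Σ_t [0,1]: t=0:+1/174182400 t=1:−1/479001600 = 1/273715200
(3j)²=49/3876 [(8 3 7; 6 -2 -4)], sign=-1
⇒ 4πI² = 21609/79781
I = (+1)√(21609/79781/(4π)) = 0.14681238

0.146812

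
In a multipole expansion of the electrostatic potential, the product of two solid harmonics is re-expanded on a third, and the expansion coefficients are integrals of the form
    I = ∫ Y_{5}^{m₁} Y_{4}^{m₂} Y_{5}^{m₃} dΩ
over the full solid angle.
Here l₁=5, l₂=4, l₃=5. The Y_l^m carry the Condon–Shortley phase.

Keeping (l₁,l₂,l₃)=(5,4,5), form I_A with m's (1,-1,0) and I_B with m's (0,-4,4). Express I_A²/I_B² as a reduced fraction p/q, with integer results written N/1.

1/6

Shared (l₁,l₂,l₃)=(5,4,5): N and (l;000)² cancel in I_A²/I_B².
A: Δ = 4!·6!·4!/15! = 1/3153150; Racah Σ t=0..3: t=0:+1/6912 t=1:−1/864 t=2:+1/1152 t=3:−1/17280 = -7/34560; ⇒ 3j(5 4 5; 1 -1 0)² = 1/429, sgn +1
B: Δ = 4!·6!·4!/15! = 1/3153150; Racah Σ t=0..0: t=0:+1/69120 = 1/69120; ⇒ 3j(5 4 5; 0 -4 4)² = 2/143, sgn -1
I_A²/I_B² = (1/429)/(2/143) = 1/6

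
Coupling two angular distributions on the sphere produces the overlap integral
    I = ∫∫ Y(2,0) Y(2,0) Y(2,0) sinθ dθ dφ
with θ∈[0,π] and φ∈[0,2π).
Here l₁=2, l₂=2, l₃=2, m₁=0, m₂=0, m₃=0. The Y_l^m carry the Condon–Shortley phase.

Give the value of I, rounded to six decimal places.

m-sum 0 ✓  L=6 even ✓  0≤2≤4 ✓
Π(2lᵢ+1) = 5×5×5 = 125
triangle coeff Δ(2,2,2) = 1/630
Σ_t [0,2]: t=0:+1/8 t=1:−1/1 t=2:+1/8 = -3/4
(3j)²=2/35 [(2 2 2; 0 0 0)], sign=-1
(m-triple is (0,0,0) — same symbol as above.)
⇒ 4πI² = 20/49
I = (+1)√(20/49/(4π)) = 0.18022375

0.180224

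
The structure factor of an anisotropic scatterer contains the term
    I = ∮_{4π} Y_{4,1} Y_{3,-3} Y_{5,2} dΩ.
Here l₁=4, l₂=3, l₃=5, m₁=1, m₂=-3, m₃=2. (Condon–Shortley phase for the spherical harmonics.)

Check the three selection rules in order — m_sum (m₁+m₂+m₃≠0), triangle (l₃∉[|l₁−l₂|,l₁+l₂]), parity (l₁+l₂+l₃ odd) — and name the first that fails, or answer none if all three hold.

m₁+m₂+m₃ = 1 − 3 + 2 = 0  ✓
triangle: |4−3|=1 ≤ l₃=5 ≤ 4+3=7  ✓
parity: l₁+l₂+l₃ = 12 is even  ✓

none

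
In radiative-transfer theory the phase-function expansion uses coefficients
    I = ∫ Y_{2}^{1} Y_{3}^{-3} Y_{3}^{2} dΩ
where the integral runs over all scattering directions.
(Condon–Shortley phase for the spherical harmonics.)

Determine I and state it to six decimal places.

-0.210261

Checks pass: Σm=0; 8 even; l₃=3∈[1,5].
(2·2+1)(2·3+1)(2·3+1) = 245
Δ: 2! 2! 4! / 9! → 1/3780
sum: t=0:+1/24 t=1:−1/4 t=2:+1/24 = -1/6
3j²(2 3 3; 0 0 0) = Δ·Π!·Σ² = 4/105  (sign +1)
sum: t=0:+1/48 = 1/48
3j²(2 3 3; 1 -3 2) = Δ·Π!·Σ² = 5/84  (sign -1)
combine: 4πI² = 245·4/105·5/84 = 5/9
take √, sign -1: I = -0.21026104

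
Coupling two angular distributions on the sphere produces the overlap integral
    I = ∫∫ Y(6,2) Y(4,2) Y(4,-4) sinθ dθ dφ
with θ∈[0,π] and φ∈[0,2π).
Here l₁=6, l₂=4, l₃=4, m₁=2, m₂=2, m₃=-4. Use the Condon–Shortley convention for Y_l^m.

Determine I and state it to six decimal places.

Rules hold: Σm=0, L=14 even, 2≤4≤10.
N = 13·9·9 = 1053
Δ = 6!·6!·2!/15! = 1/1261260
Racah Σ t=2..4: t=2:+1/4608 t=3:−1/1296 t=4:+1/4608 = -7/20736
⇒ 3j(6 4 4; 0 0 0)² = 20/1287, sgn -1
Racah Σ t=4..4: t=4:+1/69120 = 1/69120
⇒ 3j(6 4 4; 2 2 -4)² = 4/429, sgn +1
4πI² = N·(3j₀)²·(3jₘ)² = 240/1573
I = -1·√(0.152575/4π) = -0.11018851

-0.110189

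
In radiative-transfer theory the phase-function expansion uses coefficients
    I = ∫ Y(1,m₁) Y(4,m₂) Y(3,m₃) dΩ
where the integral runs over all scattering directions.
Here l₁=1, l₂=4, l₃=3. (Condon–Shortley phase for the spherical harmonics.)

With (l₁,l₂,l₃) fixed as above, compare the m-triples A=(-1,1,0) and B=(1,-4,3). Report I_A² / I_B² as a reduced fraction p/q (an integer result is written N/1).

5/14

Same 1,4,3: normalisation and zero-m 3j drop out of the ratio.
A: Δ: 2! 0! 6! / 9! → 1/252; sum: t=2:+1/72 = 1/72; 3j²(1 4 3; -1 1 0) = Δ·Π!·Σ² = 5/126  (sign -1)
B: Δ: 2! 0! 6! / 9! → 1/252; sum: t=0:+1/1440 = 1/1440; 3j²(1 4 3; 1 -4 3) = Δ·Π!·Σ² = 1/9  (sign +1)
I_A²/I_B² = (5/126)/(1/9) = 5/14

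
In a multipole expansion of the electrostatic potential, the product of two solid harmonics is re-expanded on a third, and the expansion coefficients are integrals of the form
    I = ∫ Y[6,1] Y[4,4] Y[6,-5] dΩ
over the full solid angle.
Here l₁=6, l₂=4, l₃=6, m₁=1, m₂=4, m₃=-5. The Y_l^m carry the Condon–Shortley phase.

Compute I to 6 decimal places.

Rules hold: Σm=0, L=16 even, 2≤6≤10.
N = 13·9·13 = 1521
Δ = 4!·8!·4!/17! = 1/15315300
Racah Σ t=0..4: t=0:+1/829440 t=1:−1/25920 t=2:+1/9216 t=3:−1/25920 t=4:+1/829440 = 7/207360
⇒ 3j(6 4 6; 0 0 0)² = 28/2431, sgn +1
Racah Σ t=4..4: t=4:+1/2903040 = 1/2903040
⇒ 3j(6 4 6; 1 4 -5)² = 5/663, sgn -1
4πI² = N·(3j₀)²·(3jₘ)² = 420/3179
I = -1·√(0.132117/4π) = -0.10253555

-0.102536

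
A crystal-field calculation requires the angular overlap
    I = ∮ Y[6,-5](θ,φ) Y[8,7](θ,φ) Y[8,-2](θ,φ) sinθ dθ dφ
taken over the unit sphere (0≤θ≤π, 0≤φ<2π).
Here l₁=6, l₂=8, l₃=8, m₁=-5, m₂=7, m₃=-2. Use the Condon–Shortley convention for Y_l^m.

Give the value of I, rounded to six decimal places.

-0.123243

m-sum 0 ✓  L=22 even ✓  2≤8≤14 ✓
Π(2lᵢ+1) = 13×17×17 = 3757
triangle coeff Δ(6,8,8) = 1/13742520792
Σ_t [0,6]: t=0:+1/41803776000 t=1:−1/435456000 t=2:+1/39813120 t=3:−1/18662400 t=4:+1/39813120 t=5:−1/435456000 t=6:+1/41803776000 = -11/1393459200
(3j)²=600/96577 [(6 8 8; 0 0 0)], sign=-1
Σ_t [5,6]: t=5:−1/313528320000 t=6:+1/31352832000 = 1/34836480000
(3j)²=243/29716 [(6 8 8; -5 7 -2)], sign=+1
⇒ 4πI² = 36450/190969
I = (-1)√(36450/190969/(4π)) = -0.12324304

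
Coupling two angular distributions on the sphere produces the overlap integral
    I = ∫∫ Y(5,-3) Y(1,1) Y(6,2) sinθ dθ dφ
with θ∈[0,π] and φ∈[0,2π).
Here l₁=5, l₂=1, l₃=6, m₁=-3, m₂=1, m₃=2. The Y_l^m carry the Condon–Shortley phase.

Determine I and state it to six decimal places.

0.100084

m-sum 0 ✓  L=12 even ✓  4≤6≤6 ✓
Π(2lᵢ+1) = 11×3×13 = 429
triangle coeff Δ(5,1,6) = 1/858
Σ_t [0,0]: t=0:+1/14400 = 1/14400
(3j)²=6/143 [(5 1 6; 0 0 0)], sign=+1
Σ_t [0,0]: t=0:+1/161280 = 1/161280
(3j)²=1/143 [(5 1 6; -3 1 2)], sign=+1
⇒ 4πI² = 18/143
I = (+1)√(18/143/(4π)) = 0.10008369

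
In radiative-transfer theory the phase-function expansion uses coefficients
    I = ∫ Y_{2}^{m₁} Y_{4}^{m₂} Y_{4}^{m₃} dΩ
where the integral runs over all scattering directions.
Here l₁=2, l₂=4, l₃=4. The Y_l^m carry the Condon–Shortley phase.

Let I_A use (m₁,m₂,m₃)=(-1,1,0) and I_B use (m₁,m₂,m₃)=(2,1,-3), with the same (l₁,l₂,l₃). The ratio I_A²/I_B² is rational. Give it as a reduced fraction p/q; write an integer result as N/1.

l's match ⇒ only the (l;m) 3-j factors differ between A and B.
A: triangle coeff Δ(2,4,4) = 1/13860; Σ_t [1,2]: t=1:−1/96 t=2:+1/72 = 1/288; (3j)²=1/462 [(2 4 4; -1 1 0)], sign=+1
B: triangle coeff Δ(2,4,4) = 1/13860; Σ_t [0,0]: t=0:+1/480 = 1/480; (3j)²=3/110 [(2 4 4; 2 1 -3)], sign=-1
I_A²/I_B² = (1/462)/(3/110) = 5/63

5/63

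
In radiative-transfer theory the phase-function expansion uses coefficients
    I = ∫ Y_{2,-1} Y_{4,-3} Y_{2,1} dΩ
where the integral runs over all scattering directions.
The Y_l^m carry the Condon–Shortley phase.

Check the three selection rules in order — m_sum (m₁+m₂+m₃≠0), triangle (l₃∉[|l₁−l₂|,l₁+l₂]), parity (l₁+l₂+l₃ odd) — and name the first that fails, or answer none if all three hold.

Σmᵢ = -3  ✗
l₃∈[|l₁−l₂|,l₁+l₂]=[2,6], have l₃=2
Σlᵢ = 8 ⇒ even

m_sum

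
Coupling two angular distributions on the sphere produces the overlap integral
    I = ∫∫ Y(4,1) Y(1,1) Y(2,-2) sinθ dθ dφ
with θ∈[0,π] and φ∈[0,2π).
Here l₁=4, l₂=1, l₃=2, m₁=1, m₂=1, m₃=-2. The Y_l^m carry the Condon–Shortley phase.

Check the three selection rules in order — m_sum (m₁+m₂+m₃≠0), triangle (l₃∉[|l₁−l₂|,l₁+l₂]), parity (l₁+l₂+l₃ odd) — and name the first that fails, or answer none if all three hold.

triangle

m₁+m₂+m₃ = 1 + 1 − 2 = 0  ✓
triangle: |4−1|=3 ≤ l₃=2 ≤ 4+1=5  ✗
parity: l₁+l₂+l₃ = 7 is odd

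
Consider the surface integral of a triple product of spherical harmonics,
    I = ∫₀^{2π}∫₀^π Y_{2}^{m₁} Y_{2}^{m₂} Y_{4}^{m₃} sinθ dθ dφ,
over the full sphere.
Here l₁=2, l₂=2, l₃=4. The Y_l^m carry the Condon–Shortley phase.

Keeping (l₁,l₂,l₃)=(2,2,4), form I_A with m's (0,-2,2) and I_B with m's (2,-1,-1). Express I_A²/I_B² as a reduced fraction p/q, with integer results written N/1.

3/1

l's match ⇒ only the (l;m) 3-j factors differ between A and B.
A: triangle coeff Δ(2,2,4) = 1/630; Σ_t [0,0]: t=0:+1/96 = 1/96; (3j)²=1/42 [(2 2 4; 0 -2 2)], sign=+1
B: triangle coeff Δ(2,2,4) = 1/630; Σ_t [0,0]: t=0:+1/144 = 1/144; (3j)²=1/126 [(2 2 4; 2 -1 -1)], sign=-1
I_A²/I_B² = (1/42)/(1/126) = 3/1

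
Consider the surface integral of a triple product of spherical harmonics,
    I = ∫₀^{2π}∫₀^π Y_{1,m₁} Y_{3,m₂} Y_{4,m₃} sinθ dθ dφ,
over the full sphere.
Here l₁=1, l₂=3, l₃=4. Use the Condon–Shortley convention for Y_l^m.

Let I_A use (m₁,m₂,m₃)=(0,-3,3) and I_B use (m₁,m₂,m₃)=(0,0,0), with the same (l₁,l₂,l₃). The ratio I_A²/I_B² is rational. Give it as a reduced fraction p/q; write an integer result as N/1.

Shared (l₁,l₂,l₃)=(1,3,4): N and (l;000)² cancel in I_A²/I_B².
A: Δ = 0!·2!·6!/9! = 1/252; Racah Σ t=0..0: t=0:+1/720 = 1/720; ⇒ 3j(1 3 4; 0 -3 3)² = 1/36, sgn -1
B: Δ = 0!·2!·6!/9! = 1/252; Racah Σ t=0..0: t=0:+1/36 = 1/36; ⇒ 3j(1 3 4; 0 0 0)² = 4/63, sgn +1
I_A²/I_B² = (1/36)/(4/63) = 7/16

7/16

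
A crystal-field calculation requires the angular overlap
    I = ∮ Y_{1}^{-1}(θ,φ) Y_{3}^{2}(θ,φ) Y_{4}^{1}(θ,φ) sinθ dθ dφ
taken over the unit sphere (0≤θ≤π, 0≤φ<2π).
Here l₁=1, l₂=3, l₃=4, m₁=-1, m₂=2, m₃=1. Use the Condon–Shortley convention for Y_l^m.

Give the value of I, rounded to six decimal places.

m-sum = -1 + 2 + 1 = 2 ≠ 0 ⇒ I = 0

0.000000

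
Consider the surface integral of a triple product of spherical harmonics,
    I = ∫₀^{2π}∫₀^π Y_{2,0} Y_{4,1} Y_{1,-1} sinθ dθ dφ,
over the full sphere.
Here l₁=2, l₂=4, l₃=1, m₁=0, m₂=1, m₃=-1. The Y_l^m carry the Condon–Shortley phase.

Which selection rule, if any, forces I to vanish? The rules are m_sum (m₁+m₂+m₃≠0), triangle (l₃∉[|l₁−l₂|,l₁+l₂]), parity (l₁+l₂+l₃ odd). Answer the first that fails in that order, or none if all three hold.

triangle

Σmᵢ = 0  ✓
l₃∈[|l₁−l₂|,l₁+l₂]=[2,6], have l₃=1  ✗
Σlᵢ = 7 ⇒ odd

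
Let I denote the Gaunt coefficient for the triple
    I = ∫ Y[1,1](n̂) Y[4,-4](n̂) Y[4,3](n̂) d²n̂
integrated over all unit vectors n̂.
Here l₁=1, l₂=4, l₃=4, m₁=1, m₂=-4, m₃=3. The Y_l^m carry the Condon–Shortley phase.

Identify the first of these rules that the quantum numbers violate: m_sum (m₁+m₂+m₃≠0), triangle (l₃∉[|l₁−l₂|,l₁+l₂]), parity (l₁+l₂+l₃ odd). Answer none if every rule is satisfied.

parity

azimuthal sum: 1 − 4 + 3 = 0  ✓
3 ≤ 4 ≤ 5 (triangle on l)  ✓
L = 1 + 4 + 4 = 9 (odd)  ✗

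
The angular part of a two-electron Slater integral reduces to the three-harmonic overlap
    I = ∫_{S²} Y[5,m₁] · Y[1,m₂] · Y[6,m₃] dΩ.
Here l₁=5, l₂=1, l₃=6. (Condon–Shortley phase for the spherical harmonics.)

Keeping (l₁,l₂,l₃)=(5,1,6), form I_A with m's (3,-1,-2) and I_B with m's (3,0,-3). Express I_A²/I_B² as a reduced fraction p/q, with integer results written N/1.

2/9

Same 5,1,6: normalisation and zero-m 3j drop out of the ratio.
A: Δ: 0! 10! 2! / 13! → 1/858; sum: t=0:+1/161280 = 1/161280; 3j²(5 1 6; 3 -1 -2) = Δ·Π!·Σ² = 1/143  (sign +1)
B: Δ: 0! 10! 2! / 13! → 1/858; sum: t=0:+1/80640 = 1/80640; 3j²(5 1 6; 3 0 -3) = Δ·Π!·Σ² = 9/286  (sign -1)
I_A²/I_B² = (1/143)/(9/286) = 2/9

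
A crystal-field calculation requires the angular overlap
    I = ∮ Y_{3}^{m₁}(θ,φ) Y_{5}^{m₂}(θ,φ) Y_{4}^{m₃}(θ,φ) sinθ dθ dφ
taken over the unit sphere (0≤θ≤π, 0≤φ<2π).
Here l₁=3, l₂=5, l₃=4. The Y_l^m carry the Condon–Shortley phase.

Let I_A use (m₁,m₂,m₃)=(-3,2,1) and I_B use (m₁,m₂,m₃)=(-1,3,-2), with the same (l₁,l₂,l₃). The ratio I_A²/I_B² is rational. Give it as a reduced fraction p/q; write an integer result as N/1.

l's match ⇒ only the (l;m) 3-j factors differ between A and B.
A: triangle coeff Δ(3,5,4) = 1/180180; Σ_t [4,4]: t=4:+1/1728 = 1/1728; (3j)²=25/858 [(3 5 4; -3 2 1)], sign=-1
B: triangle coeff Δ(3,5,4) = 1/180180; Σ_t [2,4]: t=2:+1/5760 t=3:−1/720 t=4:+1/2304 = -1/1280; (3j)²=27/1430 [(3 5 4; -1 3 -2)], sign=-1
I_A²/I_B² = (25/858)/(27/1430) = 125/81

125/81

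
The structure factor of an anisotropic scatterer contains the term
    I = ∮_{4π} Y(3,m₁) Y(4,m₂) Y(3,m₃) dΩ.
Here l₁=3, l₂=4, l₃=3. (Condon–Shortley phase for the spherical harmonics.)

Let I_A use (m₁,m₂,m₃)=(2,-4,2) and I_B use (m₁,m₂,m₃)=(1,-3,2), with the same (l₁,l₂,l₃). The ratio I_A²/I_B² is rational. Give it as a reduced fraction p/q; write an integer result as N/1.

Same 3,4,3: normalisation and zero-m 3j drop out of the ratio.
A: Δ: 4! 2! 4! / 11! → 1/34650; sum: t=0:+1/576 = 1/576; 3j²(3 4 3; 2 -4 2) = Δ·Π!·Σ² = 5/99  (sign -1)
B: Δ: 4! 2! 4! / 11! → 1/34650; sum: t=0:+1/288 t=1:−1/144 = -1/288; 3j²(3 4 3; 1 -3 2) = Δ·Π!·Σ² = 1/99  (sign +1)
I_A²/I_B² = (5/99)/(1/99) = 5/1

5/1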